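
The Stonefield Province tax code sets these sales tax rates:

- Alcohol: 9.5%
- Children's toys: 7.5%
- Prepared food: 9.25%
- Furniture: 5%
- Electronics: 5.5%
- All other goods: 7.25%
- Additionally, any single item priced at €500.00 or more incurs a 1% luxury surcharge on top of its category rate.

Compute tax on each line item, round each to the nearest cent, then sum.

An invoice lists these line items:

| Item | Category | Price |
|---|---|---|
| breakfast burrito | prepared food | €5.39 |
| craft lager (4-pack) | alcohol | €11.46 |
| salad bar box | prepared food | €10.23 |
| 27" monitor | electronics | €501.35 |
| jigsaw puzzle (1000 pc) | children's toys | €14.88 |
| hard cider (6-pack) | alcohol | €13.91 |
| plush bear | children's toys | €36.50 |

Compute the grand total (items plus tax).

Breakfast burrito €5.39: prepared food → 9.25% → €0.50
Craft lager (4-pack) €11.46: alcohol → 9.5% → €1.09
Salad bar box €10.23: prepared food → 9.25% → €0.95
27" monitor €501.35: electronics → 5.5% + 1% surcharge = 6.5% → €32.59
Jigsaw puzzle (1000 pc) €14.88: children's toys → 7.5% → €1.12
Hard cider (6-pack) €13.91: alcohol → 9.5% → €1.32
Plush bear €36.50: children's toys → 7.5% → €2.74
Subtotal = €593.72; tax = €40.31; total due = €634.03

€634.03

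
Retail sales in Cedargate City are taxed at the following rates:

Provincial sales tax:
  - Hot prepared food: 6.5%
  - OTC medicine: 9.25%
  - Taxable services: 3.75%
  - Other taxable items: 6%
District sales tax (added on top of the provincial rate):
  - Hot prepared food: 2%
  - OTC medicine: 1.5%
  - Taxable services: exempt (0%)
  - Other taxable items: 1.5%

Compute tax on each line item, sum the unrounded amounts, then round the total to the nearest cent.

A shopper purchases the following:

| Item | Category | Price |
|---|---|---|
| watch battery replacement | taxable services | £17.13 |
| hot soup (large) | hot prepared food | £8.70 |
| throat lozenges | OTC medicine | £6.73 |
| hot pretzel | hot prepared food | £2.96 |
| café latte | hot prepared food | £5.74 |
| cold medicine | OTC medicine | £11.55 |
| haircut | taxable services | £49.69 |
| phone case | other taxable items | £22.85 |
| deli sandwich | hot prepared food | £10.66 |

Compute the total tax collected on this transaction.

Watch battery replacement £17.13: taxable services → 3.75% + 0% district = 3.75% → £0.642375
Hot soup (large) £8.70: hot prepared food → 6.5% + 2% district = 8.5% → £0.7395
Throat lozenges £6.73: OTC medicine → 9.25% + 1.5% district = 10.75% → £0.723475
Hot pretzel £2.96: hot prepared food → 6.5% + 2% district = 8.5% → £0.2516
Café latte £5.74: hot prepared food → 6.5% + 2% district = 8.5% → £0.4879
Cold medicine £11.55: OTC medicine → 9.25% + 1.5% district = 10.75% → £1.241625
Haircut £49.69: taxable services → 3.75% + 0% district = 3.75% → £1.863375
Phone case £22.85: other taxable items → 6% + 1.5% district = 7.5% → £1.71375
Deli sandwich £10.66: hot prepared food → 6.5% + 2% district = 8.5% → £0.9061
Unrounded tax sum = £8.5697 → £8.57

£8.57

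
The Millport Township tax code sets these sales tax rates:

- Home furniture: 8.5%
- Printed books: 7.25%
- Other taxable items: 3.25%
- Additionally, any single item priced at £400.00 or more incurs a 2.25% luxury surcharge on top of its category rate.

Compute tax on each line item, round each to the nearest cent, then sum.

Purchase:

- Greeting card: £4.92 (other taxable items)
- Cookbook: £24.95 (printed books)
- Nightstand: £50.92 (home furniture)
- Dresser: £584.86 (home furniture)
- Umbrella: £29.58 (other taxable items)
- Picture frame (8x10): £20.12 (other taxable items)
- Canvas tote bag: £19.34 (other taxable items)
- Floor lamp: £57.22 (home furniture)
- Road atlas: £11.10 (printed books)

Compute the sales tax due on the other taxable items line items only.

Greeting card £4.92: other taxable items → 3.25% → £0.16
Umbrella £29.58: other taxable items → 3.25% → £0.96
Picture frame (8x10) £20.12: other taxable items → 3.25% → £0.65
Canvas tote bag £19.34: other taxable items → 3.25% → £0.63
Tax on other taxable items = £0.16 + £0.96 + £0.65 + £0.63 = £2.40

£2.40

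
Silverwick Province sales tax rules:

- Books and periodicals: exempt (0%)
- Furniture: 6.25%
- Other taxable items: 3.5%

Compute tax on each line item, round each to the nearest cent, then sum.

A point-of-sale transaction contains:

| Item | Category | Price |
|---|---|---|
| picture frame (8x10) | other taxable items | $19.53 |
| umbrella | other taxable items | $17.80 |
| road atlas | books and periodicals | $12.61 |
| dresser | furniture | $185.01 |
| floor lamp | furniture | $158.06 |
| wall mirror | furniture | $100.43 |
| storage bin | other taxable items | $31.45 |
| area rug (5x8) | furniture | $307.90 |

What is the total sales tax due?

Picture frame (8x10) $19.53: other taxable items → 3.5% → $0.68
Umbrella $17.80: other taxable items → 3.5% → $0.62
Road atlas $12.61: books and periodicals → 0% → $0.00
Dresser $185.01: furniture → 6.25% → $11.56
Floor lamp $158.06: furniture → 6.25% → $9.88
Wall mirror $100.43: furniture → 6.25% → $6.28
Storage bin $31.45: other taxable items → 3.5% → $1.10
Area rug (5x8) $307.90: furniture → 6.25% → $19.24
Total tax = $0.68 + $0.62 + $11.56 + $9.88 + $6.28 + $1.10 + $19.24 = $49.36

$49.36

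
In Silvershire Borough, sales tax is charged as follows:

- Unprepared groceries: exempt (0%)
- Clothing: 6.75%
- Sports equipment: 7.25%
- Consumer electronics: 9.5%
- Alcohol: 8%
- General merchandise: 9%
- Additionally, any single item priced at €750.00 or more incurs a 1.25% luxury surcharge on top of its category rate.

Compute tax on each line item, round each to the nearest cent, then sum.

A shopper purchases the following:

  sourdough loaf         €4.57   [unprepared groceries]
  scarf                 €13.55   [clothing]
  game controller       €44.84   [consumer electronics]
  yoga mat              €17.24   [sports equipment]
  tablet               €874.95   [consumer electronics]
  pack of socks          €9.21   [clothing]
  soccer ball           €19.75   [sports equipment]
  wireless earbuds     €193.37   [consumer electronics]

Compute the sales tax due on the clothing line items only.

Scarf €13.55: clothing → 6.75% → €0.91
Pack of socks €9.21: clothing → 6.75% → €0.62
Tax on clothing = €0.91 + €0.62 = €1.53

€1.53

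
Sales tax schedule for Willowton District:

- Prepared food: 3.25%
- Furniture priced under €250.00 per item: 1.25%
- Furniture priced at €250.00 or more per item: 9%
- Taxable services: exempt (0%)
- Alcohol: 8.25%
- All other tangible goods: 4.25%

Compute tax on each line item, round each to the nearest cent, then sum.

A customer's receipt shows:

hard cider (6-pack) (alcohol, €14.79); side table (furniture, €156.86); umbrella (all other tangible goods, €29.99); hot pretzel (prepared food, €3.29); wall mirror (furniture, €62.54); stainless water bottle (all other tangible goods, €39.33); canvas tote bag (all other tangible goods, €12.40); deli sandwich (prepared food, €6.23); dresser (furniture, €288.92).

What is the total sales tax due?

€33.74

Hard cider (6-pack) €14.79: alcohol → 8.25% → €1.22
Side table €156.86: furniture, under €250.00 → 1.25% → €1.96
Umbrella €29.99: all other tangible goods → 4.25% → €1.27
Hot pretzel €3.29: prepared food → 3.25% → €0.11
Wall mirror €62.54: furniture, under €250.00 → 1.25% → €0.78
Stainless water bottle €39.33: all other tangible goods → 4.25% → €1.67
Canvas tote bag €12.40: all other tangible goods → 4.25% → €0.53
Deli sandwich €6.23: prepared food → 3.25% → €0.20
Dresser €288.92: furniture, €250.00 or more → 9% → €26.00
Total tax = €1.22 + €1.96 + €1.27 + €0.11 + €0.78 + €1.67 + €0.53 + €0.20 + €26.00 = €33.74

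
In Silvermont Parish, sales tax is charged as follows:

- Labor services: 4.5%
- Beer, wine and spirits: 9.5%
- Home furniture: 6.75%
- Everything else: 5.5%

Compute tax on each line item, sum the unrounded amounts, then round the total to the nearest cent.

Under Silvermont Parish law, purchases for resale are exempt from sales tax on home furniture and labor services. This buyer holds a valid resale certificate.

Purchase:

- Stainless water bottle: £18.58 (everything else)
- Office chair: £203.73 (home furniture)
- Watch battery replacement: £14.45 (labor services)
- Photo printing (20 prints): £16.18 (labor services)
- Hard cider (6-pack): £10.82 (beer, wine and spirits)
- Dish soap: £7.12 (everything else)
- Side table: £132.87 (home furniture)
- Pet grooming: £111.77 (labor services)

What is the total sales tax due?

Stainless water bottle £18.58: everything else → 5.5% → £1.0219
Office chair £203.73: home furniture, buyer-exempt → 0% → £0.00
Watch battery replacement £14.45: labor services, buyer-exempt → 0% → £0.00
Photo printing (20 prints) £16.18: labor services, buyer-exempt → 0% → £0.00
Hard cider (6-pack) £10.82: beer, wine and spirits → 9.5% → £1.0279
Dish soap £7.12: everything else → 5.5% → £0.3916
Side table £132.87: home furniture, buyer-exempt → 0% → £0.00
Pet grooming £111.77: labor services, buyer-exempt → 0% → £0.00
Unrounded tax sum = £2.4414 → £2.44

£2.44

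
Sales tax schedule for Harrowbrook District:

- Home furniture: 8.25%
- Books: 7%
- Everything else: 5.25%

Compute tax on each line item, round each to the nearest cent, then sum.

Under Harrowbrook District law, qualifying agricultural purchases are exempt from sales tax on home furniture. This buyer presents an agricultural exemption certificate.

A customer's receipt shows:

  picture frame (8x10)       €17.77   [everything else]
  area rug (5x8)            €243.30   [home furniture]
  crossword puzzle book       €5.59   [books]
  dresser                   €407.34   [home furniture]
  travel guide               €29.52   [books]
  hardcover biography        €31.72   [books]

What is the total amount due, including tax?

€740.85

Picture frame (8x10) €17.77: everything else → 5.25% → €0.93
Area rug (5x8) €243.30: home furniture, buyer-exempt → 0% → €0.00
Crossword puzzle book €5.59: books → 7% → €0.39
Dresser €407.34: home furniture, buyer-exempt → 0% → €0.00
Travel guide €29.52: books → 7% → €2.07
Hardcover biography €31.72: books → 7% → €2.22
Subtotal = €735.24; tax = €5.61; total due = €740.85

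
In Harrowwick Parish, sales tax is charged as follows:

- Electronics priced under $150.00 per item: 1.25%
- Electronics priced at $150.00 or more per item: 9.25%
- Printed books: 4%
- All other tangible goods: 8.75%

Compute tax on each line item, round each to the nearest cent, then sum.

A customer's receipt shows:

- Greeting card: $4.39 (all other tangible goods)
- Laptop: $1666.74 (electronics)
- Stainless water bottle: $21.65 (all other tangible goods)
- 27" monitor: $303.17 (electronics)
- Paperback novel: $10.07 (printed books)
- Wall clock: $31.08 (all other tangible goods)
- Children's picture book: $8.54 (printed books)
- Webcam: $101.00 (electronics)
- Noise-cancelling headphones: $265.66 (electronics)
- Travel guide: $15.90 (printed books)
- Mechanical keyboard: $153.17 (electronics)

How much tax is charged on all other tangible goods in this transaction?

$4.99

Greeting card $4.39: all other tangible goods → 8.75% → $0.38
Stainless water bottle $21.65: all other tangible goods → 8.75% → $1.89
Wall clock $31.08: all other tangible goods → 8.75% → $2.72
Tax on all other tangible goods = $0.38 + $1.89 + $2.72 = $4.99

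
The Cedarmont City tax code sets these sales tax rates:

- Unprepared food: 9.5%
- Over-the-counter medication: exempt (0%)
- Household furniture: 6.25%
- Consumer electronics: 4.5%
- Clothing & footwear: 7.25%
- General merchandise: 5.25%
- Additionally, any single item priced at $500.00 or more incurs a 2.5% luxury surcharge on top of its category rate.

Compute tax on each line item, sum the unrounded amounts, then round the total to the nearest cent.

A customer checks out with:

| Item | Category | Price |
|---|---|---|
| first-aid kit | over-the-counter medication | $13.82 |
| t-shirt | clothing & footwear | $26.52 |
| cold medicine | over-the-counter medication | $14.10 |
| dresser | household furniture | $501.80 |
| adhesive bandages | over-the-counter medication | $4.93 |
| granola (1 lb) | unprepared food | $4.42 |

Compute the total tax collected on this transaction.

$46.25

First-aid kit $13.82: over-the-counter medication → 0% → $0.00
T-shirt $26.52: clothing & footwear → 7.25% → $1.9227
Cold medicine $14.10: over-the-counter medication → 0% → $0.00
Dresser $501.80: household furniture → 6.25% + 2.5% surcharge = 8.75% → $43.9075
Adhesive bandages $4.93: over-the-counter medication → 0% → $0.00
Granola (1 lb) $4.42: unprepared food → 9.5% → $0.4199
Unrounded tax sum = $46.2501 → $46.25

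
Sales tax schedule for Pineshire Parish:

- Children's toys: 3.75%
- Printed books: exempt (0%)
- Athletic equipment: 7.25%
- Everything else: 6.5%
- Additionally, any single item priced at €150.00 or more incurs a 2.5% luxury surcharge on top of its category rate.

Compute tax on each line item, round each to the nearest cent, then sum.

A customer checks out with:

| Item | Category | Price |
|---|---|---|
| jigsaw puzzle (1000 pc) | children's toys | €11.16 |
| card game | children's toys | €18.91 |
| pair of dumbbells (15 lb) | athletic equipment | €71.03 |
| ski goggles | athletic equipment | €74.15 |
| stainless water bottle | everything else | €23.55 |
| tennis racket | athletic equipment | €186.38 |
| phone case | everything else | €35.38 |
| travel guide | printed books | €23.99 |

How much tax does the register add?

Jigsaw puzzle (1000 pc) €11.16: children's toys → 3.75% → €0.42
Card game €18.91: children's toys → 3.75% → €0.71
Pair of dumbbells (15 lb) €71.03: athletic equipment → 7.25% → €5.15
Ski goggles €74.15: athletic equipment → 7.25% → €5.38
Stainless water bottle €23.55: everything else → 6.5% → €1.53
Tennis racket €186.38: athletic equipment → 7.25% + 2.5% surcharge = 9.75% → €18.17
Phone case €35.38: everything else → 6.5% → €2.30
Travel guide €23.99: printed books → 0% → €0.00
Total tax = €0.42 + €0.71 + €5.15 + €5.38 + €1.53 + €18.17 + €2.30 = €33.66

€33.66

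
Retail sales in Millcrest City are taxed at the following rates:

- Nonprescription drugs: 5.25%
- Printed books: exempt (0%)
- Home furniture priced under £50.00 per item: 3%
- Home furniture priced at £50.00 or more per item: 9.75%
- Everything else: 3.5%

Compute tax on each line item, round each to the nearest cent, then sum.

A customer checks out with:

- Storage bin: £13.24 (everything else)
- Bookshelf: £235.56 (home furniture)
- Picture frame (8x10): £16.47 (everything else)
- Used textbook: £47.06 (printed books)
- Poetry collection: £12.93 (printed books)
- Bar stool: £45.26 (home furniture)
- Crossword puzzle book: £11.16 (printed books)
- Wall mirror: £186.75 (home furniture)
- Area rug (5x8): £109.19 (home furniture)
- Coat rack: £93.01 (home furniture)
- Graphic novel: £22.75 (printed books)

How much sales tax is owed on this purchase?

Storage bin £13.24: everything else → 3.5% → £0.46
Bookshelf £235.56: home furniture, £50.00 or more → 9.75% → £22.97
Picture frame (8x10) £16.47: everything else → 3.5% → £0.58
Used textbook £47.06: printed books → 0% → £0.00
Poetry collection £12.93: printed books → 0% → £0.00
Bar stool £45.26: home furniture, under £50.00 → 3% → £1.36
Crossword puzzle book £11.16: printed books → 0% → £0.00
Wall mirror £186.75: home furniture, £50.00 or more → 9.75% → £18.21
Area rug (5x8) £109.19: home furniture, £50.00 or more → 9.75% → £10.65
Coat rack £93.01: home furniture, £50.00 or more → 9.75% → £9.07
Graphic novel £22.75: printed books → 0% → £0.00
Total tax = £0.46 + £22.97 + £0.58 + £1.36 + £18.21 + £10.65 + £9.07 = £63.30

£63.30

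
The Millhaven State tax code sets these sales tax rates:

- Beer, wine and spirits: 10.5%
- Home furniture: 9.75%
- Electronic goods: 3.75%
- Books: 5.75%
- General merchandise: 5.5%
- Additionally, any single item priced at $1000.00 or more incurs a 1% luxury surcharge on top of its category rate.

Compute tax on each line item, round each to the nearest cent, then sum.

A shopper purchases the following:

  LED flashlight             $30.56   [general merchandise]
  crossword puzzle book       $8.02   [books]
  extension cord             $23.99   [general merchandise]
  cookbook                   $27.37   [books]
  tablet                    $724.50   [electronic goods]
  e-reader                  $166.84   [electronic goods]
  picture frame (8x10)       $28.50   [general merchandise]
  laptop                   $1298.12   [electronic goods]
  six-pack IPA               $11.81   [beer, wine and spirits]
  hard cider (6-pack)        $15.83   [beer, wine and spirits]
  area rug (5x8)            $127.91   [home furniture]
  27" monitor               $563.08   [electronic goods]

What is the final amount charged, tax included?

$3164.71

LED flashlight $30.56: general merchandise → 5.5% → $1.68
Crossword puzzle book $8.02: books → 5.75% → $0.46
Extension cord $23.99: general merchandise → 5.5% → $1.32
Cookbook $27.37: books → 5.75% → $1.57
Tablet $724.50: electronic goods → 3.75% → $27.17
E-reader $166.84: electronic goods → 3.75% → $6.26
Picture frame (8x10) $28.50: general merchandise → 5.5% → $1.57
Laptop $1298.12: electronic goods → 3.75% + 1% surcharge = 4.75% → $61.66
Six-pack IPA $11.81: beer, wine and spirits → 10.5% → $1.24
Hard cider (6-pack) $15.83: beer, wine and spirits → 10.5% → $1.66
Area rug (5x8) $127.91: home furniture → 9.75% → $12.47
27" monitor $563.08: electronic goods → 3.75% → $21.12
Subtotal = $3026.53; tax = $138.18; total due = $3164.71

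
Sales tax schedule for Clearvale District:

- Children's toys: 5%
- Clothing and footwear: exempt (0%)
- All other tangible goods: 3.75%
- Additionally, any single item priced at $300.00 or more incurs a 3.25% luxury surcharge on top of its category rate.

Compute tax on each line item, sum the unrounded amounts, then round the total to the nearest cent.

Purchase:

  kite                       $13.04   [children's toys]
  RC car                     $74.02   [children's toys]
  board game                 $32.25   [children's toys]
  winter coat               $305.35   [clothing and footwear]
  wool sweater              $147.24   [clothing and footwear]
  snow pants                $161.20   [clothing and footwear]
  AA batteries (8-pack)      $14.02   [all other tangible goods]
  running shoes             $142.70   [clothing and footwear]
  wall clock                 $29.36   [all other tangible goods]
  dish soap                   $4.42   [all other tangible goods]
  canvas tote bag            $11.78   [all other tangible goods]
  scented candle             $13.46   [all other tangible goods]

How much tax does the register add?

Kite $13.04: children's toys → 5% → $0.652
RC car $74.02: children's toys → 5% → $3.701
Board game $32.25: children's toys → 5% → $1.6125
Winter coat $305.35: clothing and footwear → 0% + 3.25% surcharge = 3.25% → $9.923875
Wool sweater $147.24: clothing and footwear → 0% → $0.00
Snow pants $161.20: clothing and footwear → 0% → $0.00
AA batteries (8-pack) $14.02: all other tangible goods → 3.75% → $0.52575
Running shoes $142.70: clothing and footwear → 0% → $0.00
Wall clock $29.36: all other tangible goods → 3.75% → $1.101
Dish soap $4.42: all other tangible goods → 3.75% → $0.16575
Canvas tote bag $11.78: all other tangible goods → 3.75% → $0.44175
Scented candle $13.46: all other tangible goods → 3.75% → $0.50475
Unrounded tax sum = $18.628375 → $18.63

$18.63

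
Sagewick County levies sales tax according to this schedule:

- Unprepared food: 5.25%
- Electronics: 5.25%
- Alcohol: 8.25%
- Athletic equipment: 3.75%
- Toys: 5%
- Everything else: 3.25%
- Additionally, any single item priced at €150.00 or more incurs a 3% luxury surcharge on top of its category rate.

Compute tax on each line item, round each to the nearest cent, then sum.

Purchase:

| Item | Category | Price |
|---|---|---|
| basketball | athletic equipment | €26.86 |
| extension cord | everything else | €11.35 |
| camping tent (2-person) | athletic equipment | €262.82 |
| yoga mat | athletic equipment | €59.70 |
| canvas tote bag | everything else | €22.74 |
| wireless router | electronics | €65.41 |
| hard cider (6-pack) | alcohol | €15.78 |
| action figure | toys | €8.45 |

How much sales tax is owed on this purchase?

Basketball €26.86: athletic equipment → 3.75% → €1.01
Extension cord €11.35: everything else → 3.25% → €0.37
Camping tent (2-person) €262.82: athletic equipment → 3.75% + 3% surcharge = 6.75% → €17.74
Yoga mat €59.70: athletic equipment → 3.75% → €2.24
Canvas tote bag €22.74: everything else → 3.25% → €0.74
Wireless router €65.41: electronics → 5.25% → €3.43
Hard cider (6-pack) €15.78: alcohol → 8.25% → €1.30
Action figure €8.45: toys → 5% → €0.42
Total tax = €1.01 + €0.37 + €17.74 + €2.24 + €0.74 + €3.43 + €1.30 + €0.42 = €27.25

€27.25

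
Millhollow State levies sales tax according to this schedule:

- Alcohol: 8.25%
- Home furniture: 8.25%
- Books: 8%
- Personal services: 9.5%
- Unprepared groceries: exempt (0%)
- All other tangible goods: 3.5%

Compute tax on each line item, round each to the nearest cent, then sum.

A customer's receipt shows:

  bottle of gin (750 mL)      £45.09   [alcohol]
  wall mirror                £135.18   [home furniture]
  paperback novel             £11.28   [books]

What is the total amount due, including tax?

Bottle of gin (750 mL) £45.09: alcohol → 8.25% → £3.72
Wall mirror £135.18: home furniture → 8.25% → £11.15
Paperback novel £11.28: books → 8% → £0.90
Subtotal = £191.55; tax = £15.77; total due = £207.32

£207.32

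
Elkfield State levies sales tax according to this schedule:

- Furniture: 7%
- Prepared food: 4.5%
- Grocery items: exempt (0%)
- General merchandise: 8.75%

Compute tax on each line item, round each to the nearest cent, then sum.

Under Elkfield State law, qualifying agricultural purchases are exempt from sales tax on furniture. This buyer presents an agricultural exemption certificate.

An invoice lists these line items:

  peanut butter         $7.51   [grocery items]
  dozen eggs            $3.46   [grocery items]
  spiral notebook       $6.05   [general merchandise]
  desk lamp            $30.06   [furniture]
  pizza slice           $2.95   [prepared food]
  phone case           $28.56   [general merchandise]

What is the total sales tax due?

Peanut butter $7.51: grocery items → 0% → $0.00
Dozen eggs $3.46: grocery items → 0% → $0.00
Spiral notebook $6.05: general merchandise → 8.75% → $0.53
Desk lamp $30.06: furniture, buyer-exempt → 0% → $0.00
Pizza slice $2.95: prepared food → 4.5% → $0.13
Phone case $28.56: general merchandise → 8.75% → $2.50
Total tax = $0.53 + $0.13 + $2.50 = $3.16

$3.16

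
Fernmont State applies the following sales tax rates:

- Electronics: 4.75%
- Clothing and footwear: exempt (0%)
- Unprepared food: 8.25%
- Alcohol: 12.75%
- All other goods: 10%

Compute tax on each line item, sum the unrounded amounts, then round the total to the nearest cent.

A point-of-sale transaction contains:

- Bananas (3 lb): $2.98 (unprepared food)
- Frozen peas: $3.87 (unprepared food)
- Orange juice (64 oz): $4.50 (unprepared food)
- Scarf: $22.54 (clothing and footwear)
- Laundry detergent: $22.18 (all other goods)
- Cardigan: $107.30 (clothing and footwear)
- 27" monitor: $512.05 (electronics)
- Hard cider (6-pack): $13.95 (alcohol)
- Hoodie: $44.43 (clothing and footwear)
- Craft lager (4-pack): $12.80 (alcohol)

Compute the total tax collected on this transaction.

Bananas (3 lb) $2.98: unprepared food → 8.25% → $0.24585
Frozen peas $3.87: unprepared food → 8.25% → $0.319275
Orange juice (64 oz) $4.50: unprepared food → 8.25% → $0.37125
Scarf $22.54: clothing and footwear → 0% → $0.00
Laundry detergent $22.18: all other goods → 10% → $2.218
Cardigan $107.30: clothing and footwear → 0% → $0.00
27" monitor $512.05: electronics → 4.75% → $24.322375
Hard cider (6-pack) $13.95: alcohol → 12.75% → $1.778625
Hoodie $44.43: clothing and footwear → 0% → $0.00
Craft lager (4-pack) $12.80: alcohol → 12.75% → $1.632
Unrounded tax sum = $30.887375 → $30.89

$30.89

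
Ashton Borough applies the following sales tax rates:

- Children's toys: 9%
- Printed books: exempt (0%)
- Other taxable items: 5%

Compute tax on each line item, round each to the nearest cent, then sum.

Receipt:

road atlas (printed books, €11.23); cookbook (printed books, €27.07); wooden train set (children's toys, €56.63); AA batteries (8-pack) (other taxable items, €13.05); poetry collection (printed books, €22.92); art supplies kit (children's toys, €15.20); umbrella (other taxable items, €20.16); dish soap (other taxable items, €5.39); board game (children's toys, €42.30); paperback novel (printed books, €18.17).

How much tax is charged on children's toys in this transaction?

Wooden train set €56.63: children's toys → 9% → €5.10
Art supplies kit €15.20: children's toys → 9% → €1.37
Board game €42.30: children's toys → 9% → €3.81
Tax on children's toys = €5.10 + €1.37 + €3.81 = €10.28

€10.28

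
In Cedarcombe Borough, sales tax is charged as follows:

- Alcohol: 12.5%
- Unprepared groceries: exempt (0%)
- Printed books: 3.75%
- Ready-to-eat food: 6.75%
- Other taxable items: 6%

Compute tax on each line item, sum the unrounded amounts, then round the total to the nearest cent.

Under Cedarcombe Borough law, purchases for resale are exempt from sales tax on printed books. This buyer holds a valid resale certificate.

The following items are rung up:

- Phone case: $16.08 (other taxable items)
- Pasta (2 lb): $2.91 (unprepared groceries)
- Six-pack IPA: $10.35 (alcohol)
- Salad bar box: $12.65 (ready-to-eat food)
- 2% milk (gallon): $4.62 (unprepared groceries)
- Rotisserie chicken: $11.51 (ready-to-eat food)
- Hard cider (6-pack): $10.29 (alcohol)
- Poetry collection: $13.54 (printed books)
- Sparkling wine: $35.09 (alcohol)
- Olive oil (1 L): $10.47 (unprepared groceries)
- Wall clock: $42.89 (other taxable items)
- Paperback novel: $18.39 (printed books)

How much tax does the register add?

$12.14

Phone case $16.08: other taxable items → 6% → $0.9648
Pasta (2 lb) $2.91: unprepared groceries → 0% → $0.00
Six-pack IPA $10.35: alcohol → 12.5% → $1.29375
Salad bar box $12.65: ready-to-eat food → 6.75% → $0.853875
2% milk (gallon) $4.62: unprepared groceries → 0% → $0.00
Rotisserie chicken $11.51: ready-to-eat food → 6.75% → $0.776925
Hard cider (6-pack) $10.29: alcohol → 12.5% → $1.28625
Poetry collection $13.54: printed books, buyer-exempt → 0% → $0.00
Sparkling wine $35.09: alcohol → 12.5% → $4.38625
Olive oil (1 L) $10.47: unprepared groceries → 0% → $0.00
Wall clock $42.89: other taxable items → 6% → $2.5734
Paperback novel $18.39: printed books, buyer-exempt → 0% → $0.00
Unrounded tax sum = $12.13525 → $12.14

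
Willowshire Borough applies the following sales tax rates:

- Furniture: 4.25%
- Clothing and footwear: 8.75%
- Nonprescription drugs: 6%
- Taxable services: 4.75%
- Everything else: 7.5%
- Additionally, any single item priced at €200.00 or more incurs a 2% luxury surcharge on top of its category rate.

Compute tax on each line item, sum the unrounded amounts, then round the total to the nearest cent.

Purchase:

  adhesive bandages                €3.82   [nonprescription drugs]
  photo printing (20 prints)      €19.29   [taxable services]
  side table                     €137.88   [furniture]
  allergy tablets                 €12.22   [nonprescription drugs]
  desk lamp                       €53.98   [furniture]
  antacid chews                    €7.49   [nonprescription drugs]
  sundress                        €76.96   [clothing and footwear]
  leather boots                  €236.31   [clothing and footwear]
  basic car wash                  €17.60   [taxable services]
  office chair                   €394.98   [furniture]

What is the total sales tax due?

Adhesive bandages €3.82: nonprescription drugs → 6% → €0.2292
Photo printing (20 prints) €19.29: taxable services → 4.75% → €0.916275
Side table €137.88: furniture → 4.25% → €5.8599
Allergy tablets €12.22: nonprescription drugs → 6% → €0.7332
Desk lamp €53.98: furniture → 4.25% → €2.29415
Antacid chews €7.49: nonprescription drugs → 6% → €0.4494
Sundress €76.96: clothing and footwear → 8.75% → €6.734
Leather boots €236.31: clothing and footwear → 8.75% + 2% surcharge = 10.75% → €25.403325
Basic car wash €17.60: taxable services → 4.75% → €0.836
Office chair €394.98: furniture → 4.25% + 2% surcharge = 6.25% → €24.68625
Unrounded tax sum = €68.1417 → €68.14

€68.14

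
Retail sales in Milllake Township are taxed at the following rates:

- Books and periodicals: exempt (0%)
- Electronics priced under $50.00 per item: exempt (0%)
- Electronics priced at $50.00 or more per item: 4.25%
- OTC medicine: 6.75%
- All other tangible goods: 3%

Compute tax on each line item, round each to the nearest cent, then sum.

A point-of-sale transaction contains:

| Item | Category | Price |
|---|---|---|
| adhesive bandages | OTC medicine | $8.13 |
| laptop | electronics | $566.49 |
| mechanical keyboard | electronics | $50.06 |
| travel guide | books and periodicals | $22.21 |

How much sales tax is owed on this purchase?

$26.76

Adhesive bandages $8.13: OTC medicine → 6.75% → $0.55
Laptop $566.49: electronics, $50.00 or more → 4.25% → $24.08
Mechanical keyboard $50.06: electronics, $50.00 or more → 4.25% → $2.13
Travel guide $22.21: books and periodicals → 0% → $0.00
Total tax = $0.55 + $24.08 + $2.13 = $26.76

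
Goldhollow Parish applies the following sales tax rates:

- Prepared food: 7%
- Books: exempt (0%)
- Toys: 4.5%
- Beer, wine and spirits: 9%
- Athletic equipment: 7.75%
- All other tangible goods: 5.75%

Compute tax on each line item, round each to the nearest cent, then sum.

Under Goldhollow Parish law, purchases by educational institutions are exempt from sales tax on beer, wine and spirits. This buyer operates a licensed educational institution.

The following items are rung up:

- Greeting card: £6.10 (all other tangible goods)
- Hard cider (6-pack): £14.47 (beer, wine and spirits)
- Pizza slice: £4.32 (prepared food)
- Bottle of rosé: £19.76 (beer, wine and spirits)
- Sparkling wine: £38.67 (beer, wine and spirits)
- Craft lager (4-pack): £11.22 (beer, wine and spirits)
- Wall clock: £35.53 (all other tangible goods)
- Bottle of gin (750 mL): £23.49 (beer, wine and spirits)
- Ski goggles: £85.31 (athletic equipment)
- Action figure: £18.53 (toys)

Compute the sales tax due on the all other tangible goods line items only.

£2.39

Greeting card £6.10: all other tangible goods → 5.75% → £0.35
Wall clock £35.53: all other tangible goods → 5.75% → £2.04
Tax on all other tangible goods = £0.35 + £2.04 = £2.39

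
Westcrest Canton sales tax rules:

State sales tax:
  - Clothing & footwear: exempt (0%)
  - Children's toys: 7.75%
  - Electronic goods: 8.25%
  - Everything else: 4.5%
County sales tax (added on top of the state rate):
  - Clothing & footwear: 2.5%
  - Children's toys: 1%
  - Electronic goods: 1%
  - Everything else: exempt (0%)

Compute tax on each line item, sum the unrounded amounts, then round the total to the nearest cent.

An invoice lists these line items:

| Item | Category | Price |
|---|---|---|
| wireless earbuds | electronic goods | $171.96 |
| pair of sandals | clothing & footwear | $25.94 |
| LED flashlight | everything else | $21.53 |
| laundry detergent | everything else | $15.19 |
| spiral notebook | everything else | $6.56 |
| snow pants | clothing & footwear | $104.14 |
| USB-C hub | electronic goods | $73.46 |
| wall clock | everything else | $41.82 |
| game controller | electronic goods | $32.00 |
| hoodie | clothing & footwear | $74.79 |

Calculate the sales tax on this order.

$34.61

Wireless earbuds $171.96: electronic goods → 8.25% + 1% county = 9.25% → $15.9063
Pair of sandals $25.94: clothing & footwear → 0% + 2.5% county = 2.5% → $0.6485
LED flashlight $21.53: everything else → 4.5% + 0% county = 4.5% → $0.96885
Laundry detergent $15.19: everything else → 4.5% + 0% county = 4.5% → $0.68355
Spiral notebook $6.56: everything else → 4.5% + 0% county = 4.5% → $0.2952
Snow pants $104.14: clothing & footwear → 0% + 2.5% county = 2.5% → $2.6035
USB-C hub $73.46: electronic goods → 8.25% + 1% county = 9.25% → $6.79505
Wall clock $41.82: everything else → 4.5% + 0% county = 4.5% → $1.8819
Game controller $32.00: electronic goods → 8.25% + 1% county = 9.25% → $2.96
Hoodie $74.79: clothing & footwear → 0% + 2.5% county = 2.5% → $1.86975
Unrounded tax sum = $34.6126 → $34.61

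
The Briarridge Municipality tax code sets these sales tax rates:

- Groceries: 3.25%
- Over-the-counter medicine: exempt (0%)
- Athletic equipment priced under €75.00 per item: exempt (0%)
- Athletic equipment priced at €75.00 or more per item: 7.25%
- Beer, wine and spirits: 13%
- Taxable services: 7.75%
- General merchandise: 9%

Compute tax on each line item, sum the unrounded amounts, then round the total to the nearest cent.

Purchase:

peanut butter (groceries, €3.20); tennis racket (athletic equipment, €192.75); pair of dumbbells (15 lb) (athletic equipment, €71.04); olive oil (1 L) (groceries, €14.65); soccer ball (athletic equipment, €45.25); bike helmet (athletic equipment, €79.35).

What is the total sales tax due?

€20.31

Peanut butter €3.20: groceries → 3.25% → €0.104
Tennis racket €192.75: athletic equipment, €75.00 or more → 7.25% → €13.974375
Pair of dumbbells (15 lb) €71.04: athletic equipment, under €75.00 → 0% → €0.00
Olive oil (1 L) €14.65: groceries → 3.25% → €0.476125
Soccer ball €45.25: athletic equipment, under €75.00 → 0% → €0.00
Bike helmet €79.35: athletic equipment, €75.00 or more → 7.25% → €5.752875
Unrounded tax sum = €20.307375 → €20.31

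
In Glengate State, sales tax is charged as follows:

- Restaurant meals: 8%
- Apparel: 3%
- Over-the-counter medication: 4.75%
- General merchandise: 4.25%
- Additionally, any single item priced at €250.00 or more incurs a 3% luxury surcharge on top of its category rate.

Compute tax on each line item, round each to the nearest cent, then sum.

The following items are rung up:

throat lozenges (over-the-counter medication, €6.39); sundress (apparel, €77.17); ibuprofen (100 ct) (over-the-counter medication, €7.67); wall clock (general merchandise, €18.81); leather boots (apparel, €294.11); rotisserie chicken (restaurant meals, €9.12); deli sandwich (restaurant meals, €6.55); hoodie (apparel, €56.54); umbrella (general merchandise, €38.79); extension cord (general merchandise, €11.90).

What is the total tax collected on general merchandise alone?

Wall clock €18.81: general merchandise → 4.25% → €0.80
Umbrella €38.79: general merchandise → 4.25% → €1.65
Extension cord €11.90: general merchandise → 4.25% → €0.51
Tax on general merchandise = €0.80 + €1.65 + €0.51 = €2.96

€2.96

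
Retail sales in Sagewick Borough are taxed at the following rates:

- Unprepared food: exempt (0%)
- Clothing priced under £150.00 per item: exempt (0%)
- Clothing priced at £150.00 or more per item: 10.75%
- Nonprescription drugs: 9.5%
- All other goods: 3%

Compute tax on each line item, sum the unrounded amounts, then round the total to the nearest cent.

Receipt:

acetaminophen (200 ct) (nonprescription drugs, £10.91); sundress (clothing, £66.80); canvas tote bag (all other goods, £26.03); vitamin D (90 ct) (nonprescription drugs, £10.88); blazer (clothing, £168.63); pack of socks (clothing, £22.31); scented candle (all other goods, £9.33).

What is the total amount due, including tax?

Acetaminophen (200 ct) £10.91: nonprescription drugs → 9.5% → £1.03645
Sundress £66.80: clothing, under £150.00 → 0% → £0.00
Canvas tote bag £26.03: all other goods → 3% → £0.7809
Vitamin D (90 ct) £10.88: nonprescription drugs → 9.5% → £1.0336
Blazer £168.63: clothing, £150.00 or more → 10.75% → £18.127725
Pack of socks £22.31: clothing, under £150.00 → 0% → £0.00
Scented candle £9.33: all other goods → 3% → £0.2799
Subtotal = £314.89; unrounded tax = £21.258575 → £21.26; total due = £336.15

£336.15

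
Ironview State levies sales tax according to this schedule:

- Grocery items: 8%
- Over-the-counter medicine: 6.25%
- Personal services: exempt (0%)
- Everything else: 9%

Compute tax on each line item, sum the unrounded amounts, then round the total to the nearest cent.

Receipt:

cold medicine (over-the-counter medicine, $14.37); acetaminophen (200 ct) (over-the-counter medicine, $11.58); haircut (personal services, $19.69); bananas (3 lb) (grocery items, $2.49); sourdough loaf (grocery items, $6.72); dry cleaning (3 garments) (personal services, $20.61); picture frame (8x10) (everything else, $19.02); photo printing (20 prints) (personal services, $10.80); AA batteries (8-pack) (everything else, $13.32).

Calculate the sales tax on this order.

Cold medicine $14.37: over-the-counter medicine → 6.25% → $0.898125
Acetaminophen (200 ct) $11.58: over-the-counter medicine → 6.25% → $0.72375
Haircut $19.69: personal services → 0% → $0.00
Bananas (3 lb) $2.49: grocery items → 8% → $0.1992
Sourdough loaf $6.72: grocery items → 8% → $0.5376
Dry cleaning (3 garments) $20.61: personal services → 0% → $0.00
Picture frame (8x10) $19.02: everything else → 9% → $1.7118
Photo printing (20 prints) $10.80: personal services → 0% → $0.00
AA batteries (8-pack) $13.32: everything else → 9% → $1.1988
Unrounded tax sum = $5.269275 → $5.27

$5.27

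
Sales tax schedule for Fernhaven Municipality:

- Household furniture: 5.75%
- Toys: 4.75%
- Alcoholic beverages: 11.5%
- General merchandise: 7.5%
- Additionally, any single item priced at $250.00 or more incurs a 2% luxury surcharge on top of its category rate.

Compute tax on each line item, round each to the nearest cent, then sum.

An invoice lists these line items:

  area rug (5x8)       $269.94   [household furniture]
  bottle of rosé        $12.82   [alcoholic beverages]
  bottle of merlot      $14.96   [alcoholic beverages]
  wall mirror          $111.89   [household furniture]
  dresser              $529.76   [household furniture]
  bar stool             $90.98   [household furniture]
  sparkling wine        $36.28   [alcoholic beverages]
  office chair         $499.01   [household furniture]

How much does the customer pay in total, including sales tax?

$1685.31

Area rug (5x8) $269.94: household furniture → 5.75% + 2% surcharge = 7.75% → $20.92
Bottle of rosé $12.82: alcoholic beverages → 11.5% → $1.47
Bottle of merlot $14.96: alcoholic beverages → 11.5% → $1.72
Wall mirror $111.89: household furniture → 5.75% → $6.43
Dresser $529.76: household furniture → 5.75% + 2% surcharge = 7.75% → $41.06
Bar stool $90.98: household furniture → 5.75% → $5.23
Sparkling wine $36.28: alcoholic beverages → 11.5% → $4.17
Office chair $499.01: household furniture → 5.75% + 2% surcharge = 7.75% → $38.67
Subtotal = $1565.64; tax = $119.67; total due = $1685.31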